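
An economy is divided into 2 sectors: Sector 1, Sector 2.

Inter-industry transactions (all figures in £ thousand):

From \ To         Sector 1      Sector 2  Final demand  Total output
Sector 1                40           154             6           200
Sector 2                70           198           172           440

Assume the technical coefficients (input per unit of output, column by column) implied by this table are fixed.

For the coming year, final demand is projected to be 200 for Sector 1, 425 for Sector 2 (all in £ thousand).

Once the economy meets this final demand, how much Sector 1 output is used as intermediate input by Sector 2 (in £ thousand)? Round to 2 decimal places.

z_12 = 451.97

Technical coefficients a_ij = z_ij / X_j:
  a_11 = 40/200 = 0.20, a_21 = 70/200 = 0.35
  a_12 = 154/440 = 0.35, a_22 = 198/440 = 0.45
I − A =
  [   0.80    -0.35]
  [  -0.35     0.55]
det(I−A) = (0.80)(0.55) − (-0.35)(-0.35) = 0.3175
adj(I−A) = [[0.55, 0.35], [0.35, 0.80]]
(I − A)⁻¹ = adj(I−A) / det(I−A) ≈
  [   1.7323     1.1024]
  [   1.1024     2.5197]
First solve x = (I − A)⁻¹ d = adj(I−A)·d / det(I−A); in particular x_2 = (0.35·200 + 0.80·425) / 0.3175 = 410.00 / 0.3175 ≈ 1291.3386.
Intermediate flow from 1 to 2: z_12 = a_12 · x_2 = 0.35 × 410.00 / 0.3175 = 143.50 / 0.3175 ≈ 451.97.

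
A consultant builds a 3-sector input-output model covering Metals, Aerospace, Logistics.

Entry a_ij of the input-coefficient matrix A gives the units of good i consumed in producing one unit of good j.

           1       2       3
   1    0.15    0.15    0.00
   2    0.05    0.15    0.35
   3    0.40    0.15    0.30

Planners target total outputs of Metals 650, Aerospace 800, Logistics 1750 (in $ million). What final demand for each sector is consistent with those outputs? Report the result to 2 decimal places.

d_1 = 432.50, d_2 = 35.00, d_3 = 845.00

I − A =
  [   0.85    -0.15     0.00]
  [  -0.05     0.85    -0.35]
  [  -0.40    -0.15     0.70]
d = (I − A) x:
  d_1 = (+0.85)·650 + (-0.15)·800 + (+0.00)·1750 = 432.50
  d_2 = (-0.05)·650 + (+0.85)·800 + (-0.35)·1750 = 35.00
  d_3 = (-0.40)·650 + (-0.15)·800 + (+0.70)·1750 = 845.00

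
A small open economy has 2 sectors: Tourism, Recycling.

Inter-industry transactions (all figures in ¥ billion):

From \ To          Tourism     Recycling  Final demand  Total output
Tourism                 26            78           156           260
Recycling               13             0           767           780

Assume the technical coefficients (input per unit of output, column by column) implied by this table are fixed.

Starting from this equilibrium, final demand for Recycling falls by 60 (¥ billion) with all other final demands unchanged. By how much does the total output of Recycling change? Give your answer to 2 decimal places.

Technical coefficients a_ij = z_ij / X_j:
  a_11 = 26/260 = 0.10, a_21 = 13/260 = 0.05
  a_12 = 78/780 = 0.10, a_22 = 0/780 = 0.00
I − A =
  [   0.90    -0.10]
  [  -0.05     1.00]
det(I−A) = (0.90)(1.00) − (-0.10)(-0.05) = 0.8950
adj(I−A) = [[1.00, 0.10], [0.05, 0.90]]
(I − A)⁻¹ = adj(I−A) / det(I−A) ≈
  [   1.1173     0.1117]
  [   0.0559     1.0056]
Δx = (I − A)⁻¹ Δd with Δd having -60 in the Recycling component and 0 elsewhere.
So Δx_2 = L_22 · (-60), where L_22 = adj(I−A)_22 / det(I−A) = 0.90 / 0.8950.
Δx_2 = 0.90 × (-60) / 0.8950 = -54.00 / 0.8950 ≈ -60.34.

Δx_2 = -60.34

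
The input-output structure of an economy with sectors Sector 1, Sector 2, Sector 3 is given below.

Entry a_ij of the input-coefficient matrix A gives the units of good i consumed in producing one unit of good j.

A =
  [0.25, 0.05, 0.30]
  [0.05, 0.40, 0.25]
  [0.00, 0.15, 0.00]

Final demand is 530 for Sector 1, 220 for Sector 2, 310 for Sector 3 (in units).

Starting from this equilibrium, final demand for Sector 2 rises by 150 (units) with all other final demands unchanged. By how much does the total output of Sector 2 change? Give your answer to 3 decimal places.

I − A =
  [   0.75    -0.05    -0.30]
  [  -0.05     0.60    -0.25]
  [   0.00    -0.15     1.00]
Cofactors of I−A, C_ij = (−1)^(i+j)·(minor ij) (rows/columns in the sector order above):
  C_11 = (0.60)(1.00) − (-0.25)(-0.15) = 0.5625
  C_12 = −[(-0.05)(1.00) − (-0.25)(0.00)] = 0.0500
  C_13 = (-0.05)(-0.15) − (0.60)(0.00) = 0.0075
  C_21 = −[(-0.05)(1.00) − (-0.30)(-0.15)] = 0.0950
  C_22 = (0.75)(1.00) − (-0.30)(0.00) = 0.7500
  C_23 = −[(0.75)(-0.15) − (-0.05)(0.00)] = 0.1125
  C_31 = (-0.05)(-0.25) − (-0.30)(0.60) = 0.1925
  C_32 = −[(0.75)(-0.25) − (-0.30)(-0.05)] = 0.2025
  C_33 = (0.75)(0.60) − (-0.05)(-0.05) = 0.4475
det(I−A) = Σ_j (I−A)_1j·C_1j = (0.75)(0.5625) + (-0.05)(0.0500) + (-0.30)(0.0075) = 0.417125
adj(I−A) = Cᵀ =
  [ 0.5625   0.0950   0.1925]
  [ 0.0500   0.7500   0.2025]
  [ 0.0075   0.1125   0.4475]
(I − A)⁻¹ = adj(I−A) / det(I−A) ≈
  [   1.3485     0.2277     0.4615]
  [   0.1199     1.7980     0.4855]
  [   0.0180     0.2697     1.0728]
Δx = (I − A)⁻¹ Δd with Δd having +150 in the Sector 2 component and 0 elsewhere.
So Δx_2 = L_22 · (+150), where L_22 = adj(I−A)_22 / det(I−A) = 0.7500 / 0.417125.
Δx_2 = 0.7500 × (+150) / 0.417125 = 112.50 / 0.417125 ≈ 269.703.

Δx_2 = 269.703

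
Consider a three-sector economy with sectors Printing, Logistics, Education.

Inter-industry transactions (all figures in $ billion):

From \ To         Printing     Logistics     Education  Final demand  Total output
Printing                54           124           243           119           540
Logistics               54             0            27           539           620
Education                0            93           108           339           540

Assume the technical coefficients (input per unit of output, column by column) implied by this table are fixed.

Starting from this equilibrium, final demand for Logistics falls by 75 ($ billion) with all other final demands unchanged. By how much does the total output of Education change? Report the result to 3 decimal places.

Δx_E = -14.663

Technical coefficients a_ij = z_ij / X_j:
  a_PP = 54/540 = 0.10, a_LP = 54/540 = 0.10, a_EP = 0/540 = 0.00
  a_PL = 124/620 = 0.20, a_LL = 0/620 = 0.00, a_EL = 93/620 = 0.15
  a_PE = 243/540 = 0.45, a_LE = 27/540 = 0.05, a_EE = 108/540 = 0.20
I − A =
  [   0.90    -0.20    -0.45]
  [  -0.10     1.00    -0.05]
  [   0.00    -0.15     0.80]
Cofactors of I−A, C_ij = (−1)^(i+j)·(minor ij) (rows/columns in the sector order above):
  C_11 = (1.00)(0.80) − (-0.05)(-0.15) = 0.7925
  C_12 = −[(-0.10)(0.80) − (-0.05)(0.00)] = 0.0800
  C_13 = (-0.10)(-0.15) − (1.00)(0.00) = 0.0150
  C_21 = −[(-0.20)(0.80) − (-0.45)(-0.15)] = 0.2275
  C_22 = (0.90)(0.80) − (-0.45)(0.00) = 0.7200
  C_23 = −[(0.90)(-0.15) − (-0.20)(0.00)] = 0.1350
  C_31 = (-0.20)(-0.05) − (-0.45)(1.00) = 0.4600
  C_32 = −[(0.90)(-0.05) − (-0.45)(-0.10)] = 0.0900
  C_33 = (0.90)(1.00) − (-0.20)(-0.10) = 0.8800
det(I−A) = Σ_j (I−A)_1j·C_1j = (0.90)(0.7925) + (-0.20)(0.0800) + (-0.45)(0.0150) = 0.6905
adj(I−A) = Cᵀ =
  [ 0.7925   0.2275   0.4600]
  [ 0.0800   0.7200   0.0900]
  [ 0.0150   0.1350   0.8800]
(I − A)⁻¹ = adj(I−A) / det(I−A) ≈
  [   1.1477     0.3295     0.6662]
  [   0.1159     1.0427     0.1303]
  [   0.0217     0.1955     1.2744]
Δx = (I − A)⁻¹ Δd with Δd having -75 in the Logistics component and 0 elsewhere.
So Δx_E = L_EL · (-75), where L_EL = adj(I−A)_EL / det(I−A) = 0.1350 / 0.6905.
Δx_E = 0.1350 × (-75) / 0.6905 = -10.125 / 0.6905 ≈ -14.663.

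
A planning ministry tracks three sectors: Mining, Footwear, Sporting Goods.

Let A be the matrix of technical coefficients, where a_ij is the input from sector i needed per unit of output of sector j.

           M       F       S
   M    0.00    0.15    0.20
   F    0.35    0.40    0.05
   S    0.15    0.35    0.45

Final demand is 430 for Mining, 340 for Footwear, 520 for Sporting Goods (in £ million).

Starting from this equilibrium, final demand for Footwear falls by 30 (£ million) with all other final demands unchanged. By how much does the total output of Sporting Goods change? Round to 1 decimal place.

Δx_S = -46.6

I − A =
  [   1.00    -0.15    -0.20]
  [  -0.35     0.60    -0.05]
  [  -0.15    -0.35     0.55]
Cofactors of I−A, C_ij = (−1)^(i+j)·(minor ij) (rows/columns in the sector order above):
  C_11 = (0.60)(0.55) − (-0.05)(-0.35) = 0.3125
  C_12 = −[(-0.35)(0.55) − (-0.05)(-0.15)] = 0.2000
  C_13 = (-0.35)(-0.35) − (0.60)(-0.15) = 0.2125
  C_21 = −[(-0.15)(0.55) − (-0.20)(-0.35)] = 0.1525
  C_22 = (1.00)(0.55) − (-0.20)(-0.15) = 0.5200
  C_23 = −[(1.00)(-0.35) − (-0.15)(-0.15)] = 0.3725
  C_31 = (-0.15)(-0.05) − (-0.20)(0.60) = 0.1275
  C_32 = −[(1.00)(-0.05) − (-0.20)(-0.35)] = 0.1200
  C_33 = (1.00)(0.60) − (-0.15)(-0.35) = 0.5475
det(I−A) = Σ_j (I−A)_1j·C_1j = (1.00)(0.3125) + (-0.15)(0.2000) + (-0.20)(0.2125) = 0.2400
adj(I−A) = Cᵀ =
  [ 0.3125   0.1525   0.1275]
  [ 0.2000   0.5200   0.1200]
  [ 0.2125   0.3725   0.5475]
(I − A)⁻¹ = adj(I−A) / det(I−A) ≈
  [   1.3021     0.6354     0.5313]
  [   0.8333     2.1667     0.5000]
  [   0.8854     1.5521     2.2813]
Δx = (I − A)⁻¹ Δd with Δd having -30 in the Footwear component and 0 elsewhere.
So Δx_S = L_SF · (-30), where L_SF = adj(I−A)_SF / det(I−A) = 0.3725 / 0.2400.
Δx_S = 0.3725 × (-30) / 0.2400 = -11.175 / 0.2400 ≈ -46.6.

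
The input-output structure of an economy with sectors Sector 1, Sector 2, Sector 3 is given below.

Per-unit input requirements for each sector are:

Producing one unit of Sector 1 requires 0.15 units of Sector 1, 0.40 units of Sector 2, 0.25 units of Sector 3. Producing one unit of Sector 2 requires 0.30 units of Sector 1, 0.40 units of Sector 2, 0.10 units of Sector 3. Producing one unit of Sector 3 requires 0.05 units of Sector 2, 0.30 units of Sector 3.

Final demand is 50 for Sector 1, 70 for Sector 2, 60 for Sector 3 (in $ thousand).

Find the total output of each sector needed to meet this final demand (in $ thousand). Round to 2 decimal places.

x_1 = 137.17, x_2 = 221.98, x_3 = 166.42

I − A =
  [   0.85    -0.30     0.00]
  [  -0.40     0.60    -0.05]
  [  -0.25    -0.10     0.70]
Cofactors of I−A, C_ij = (−1)^(i+j)·(minor ij) (rows/columns in the sector order above):
  C_11 = (0.60)(0.70) − (-0.05)(-0.10) = 0.4150
  C_12 = −[(-0.40)(0.70) − (-0.05)(-0.25)] = 0.2925
  C_13 = (-0.40)(-0.10) − (0.60)(-0.25) = 0.1900
  C_21 = −[(-0.30)(0.70) − (0.00)(-0.10)] = 0.2100
  C_22 = (0.85)(0.70) − (0.00)(-0.25) = 0.5950
  C_23 = −[(0.85)(-0.10) − (-0.30)(-0.25)] = 0.1600
  C_31 = (-0.30)(-0.05) − (0.00)(0.60) = 0.0150
  C_32 = −[(0.85)(-0.05) − (0.00)(-0.40)] = 0.0425
  C_33 = (0.85)(0.60) − (-0.30)(-0.40) = 0.3900
det(I−A) = Σ_j (I−A)_1j·C_1j = (0.85)(0.4150) + (-0.30)(0.2925) + (0.00)(0.1900) = 0.2650
adj(I−A) = Cᵀ =
  [ 0.4150   0.2100   0.0150]
  [ 0.2925   0.5950   0.0425]
  [ 0.1900   0.1600   0.3900]
(I − A)⁻¹ = adj(I−A) / det(I−A) ≈
  [   1.5660     0.7925     0.0566]
  [   1.1038     2.2453     0.1604]
  [   0.7170     0.6038     1.4717]
x = (I − A)⁻¹ d = adj(I−A)·d / det(I−A), with det(I−A) = 0.2650:
  x_1 = (0.4150·50 + 0.2100·70 + 0.0150·60) / 0.2650 = 36.35 / 0.2650 ≈ 137.17
  x_2 = (0.2925·50 + 0.5950·70 + 0.0425·60) / 0.2650 = 58.825 / 0.2650 ≈ 221.98
  x_3 = (0.1900·50 + 0.1600·70 + 0.3900·60) / 0.2650 = 44.10 / 0.2650 ≈ 166.42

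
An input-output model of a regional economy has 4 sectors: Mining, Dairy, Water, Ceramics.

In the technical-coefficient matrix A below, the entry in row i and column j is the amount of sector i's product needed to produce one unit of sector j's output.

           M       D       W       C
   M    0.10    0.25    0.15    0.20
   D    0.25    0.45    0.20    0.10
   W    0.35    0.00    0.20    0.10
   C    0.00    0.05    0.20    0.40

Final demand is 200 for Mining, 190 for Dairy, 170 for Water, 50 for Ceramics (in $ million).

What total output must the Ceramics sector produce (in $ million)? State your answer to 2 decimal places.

I − A =
  [   0.90    -0.25    -0.15    -0.20]
  [  -0.25     0.55    -0.20    -0.10]
  [  -0.35     0.00     0.80    -0.10]
  [   0.00    -0.05    -0.20     0.60]
Compute the cofactors C_ij = (−1)^(i+j)·(3×3 minor ij) of I−A; the adjugate is their transpose:
adj(I−A) = Cᵀ =
  [ 0.248000   0.123750   0.107750   0.121250]
  [ 0.164000   0.368500   0.158500   0.142500]
  [ 0.115000   0.060500   0.252500   0.090500]
  [ 0.052000   0.050875   0.097375   0.299625]
det(I−A) = Σ_j (I−A)_1j·C_1j = (0.90)(0.248000) + (-0.25)(0.164000) + (-0.15)(0.115000) + (-0.20)(0.052000) = 0.15455
(I − A)⁻¹ = adj(I−A) / det(I−A) ≈
  [   1.6047     0.8007     0.6972     0.7845]
  [   1.0611     2.3843     1.0256     0.9220]
  [   0.7441     0.3915     1.6338     0.5856]
  [   0.3365     0.3292     0.6301     1.9387]
x = (I − A)⁻¹ d = adj(I−A)·d / det(I−A), with det(I−A) = 0.15455:
  x_M = (0.248000·200 + 0.123750·190 + 0.107750·170 + 0.121250·50) / 0.15455 = 97.4925 / 0.15455 ≈ 630.82
  x_D = (0.164000·200 + 0.368500·190 + 0.158500·170 + 0.142500·50) / 0.15455 = 136.885 / 0.15455 ≈ 885.70
  x_W = (0.115000·200 + 0.060500·190 + 0.252500·170 + 0.090500·50) / 0.15455 = 81.945 / 0.15455 ≈ 530.22
  x_C = (0.052000·200 + 0.050875·190 + 0.097375·170 + 0.299625·50) / 0.15455 = 51.60125 / 0.15455 ≈ 333.88

x_C = 333.88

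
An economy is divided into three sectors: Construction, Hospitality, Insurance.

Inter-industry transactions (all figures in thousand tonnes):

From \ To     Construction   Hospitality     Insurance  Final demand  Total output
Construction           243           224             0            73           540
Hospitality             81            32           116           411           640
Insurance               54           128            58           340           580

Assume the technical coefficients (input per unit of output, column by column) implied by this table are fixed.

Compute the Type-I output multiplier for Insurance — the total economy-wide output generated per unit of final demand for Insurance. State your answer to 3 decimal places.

Technical coefficients a_ij = z_ij / X_j:
  a_11 = 243/540 = 0.45, a_21 = 81/540 = 0.15, a_31 = 54/540 = 0.10
  a_12 = 224/640 = 0.35, a_22 = 32/640 = 0.05, a_32 = 128/640 = 0.20
  a_13 = 0/580 = 0.00, a_23 = 116/580 = 0.20, a_33 = 58/580 = 0.10
I − A =
  [   0.55    -0.35     0.00]
  [  -0.15     0.95    -0.20]
  [  -0.10    -0.20     0.90]
Cofactors of I−A, C_ij = (−1)^(i+j)·(minor ij) (rows/columns in the sector order above):
  C_11 = (0.95)(0.90) − (-0.20)(-0.20) = 0.8150
  C_12 = −[(-0.15)(0.90) − (-0.20)(-0.10)] = 0.1550
  C_13 = (-0.15)(-0.20) − (0.95)(-0.10) = 0.1250
  C_21 = −[(-0.35)(0.90) − (0.00)(-0.20)] = 0.3150
  C_22 = (0.55)(0.90) − (0.00)(-0.10) = 0.4950
  C_23 = −[(0.55)(-0.20) − (-0.35)(-0.10)] = 0.1450
  C_31 = (-0.35)(-0.20) − (0.00)(0.95) = 0.0700
  C_32 = −[(0.55)(-0.20) − (0.00)(-0.15)] = 0.1100
  C_33 = (0.55)(0.95) − (-0.35)(-0.15) = 0.4700
det(I−A) = Σ_j (I−A)_1j·C_1j = (0.55)(0.8150) + (-0.35)(0.1550) + (0.00)(0.1250) = 0.3940
adj(I−A) = Cᵀ =
  [ 0.8150   0.3150   0.0700]
  [ 0.1550   0.4950   0.1100]
  [ 0.1250   0.1450   0.4700]
(I − A)⁻¹ = adj(I−A) / det(I−A) ≈
  [   2.0685     0.7995     0.1777]
  [   0.3934     1.2563     0.2792]
  [   0.3173     0.3680     1.1929]
The output multiplier for sector j is the column-j sum of the Leontief inverse (I − A)⁻¹ = adj(I−A) / det(I−A).
Column 3 of adj(I−A): (0.0700, 0.1100, 0.4700); det(I−A) = 0.3940.
m_3 = (0.0700 + 0.1100 + 0.4700) / 0.3940 = 0.65 / 0.3940 ≈ 1.650.

m_3 = 1.650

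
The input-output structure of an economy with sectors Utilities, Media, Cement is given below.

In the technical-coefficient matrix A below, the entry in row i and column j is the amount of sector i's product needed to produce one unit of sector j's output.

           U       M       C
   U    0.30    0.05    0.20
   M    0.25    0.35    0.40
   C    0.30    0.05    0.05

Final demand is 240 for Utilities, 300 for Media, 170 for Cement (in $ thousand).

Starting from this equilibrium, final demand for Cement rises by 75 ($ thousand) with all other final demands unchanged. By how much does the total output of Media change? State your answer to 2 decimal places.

Δx_M = 68.97

I − A =
  [   0.70    -0.05    -0.20]
  [  -0.25     0.65    -0.40]
  [  -0.30    -0.05     0.95]
Cofactors of I−A, C_ij = (−1)^(i+j)·(minor ij) (rows/columns in the sector order above):
  C_11 = (0.65)(0.95) − (-0.40)(-0.05) = 0.5975
  C_12 = −[(-0.25)(0.95) − (-0.40)(-0.30)] = 0.3575
  C_13 = (-0.25)(-0.05) − (0.65)(-0.30) = 0.2075
  C_21 = −[(-0.05)(0.95) − (-0.20)(-0.05)] = 0.0575
  C_22 = (0.70)(0.95) − (-0.20)(-0.30) = 0.6050
  C_23 = −[(0.70)(-0.05) − (-0.05)(-0.30)] = 0.0500
  C_31 = (-0.05)(-0.40) − (-0.20)(0.65) = 0.1500
  C_32 = −[(0.70)(-0.40) − (-0.20)(-0.25)] = 0.3300
  C_33 = (0.70)(0.65) − (-0.05)(-0.25) = 0.4425
det(I−A) = Σ_j (I−A)_1j·C_1j = (0.70)(0.5975) + (-0.05)(0.3575) + (-0.20)(0.2075) = 0.358875
adj(I−A) = Cᵀ =
  [ 0.5975   0.0575   0.1500]
  [ 0.3575   0.6050   0.3300]
  [ 0.2075   0.0500   0.4425]
(I − A)⁻¹ = adj(I−A) / det(I−A) ≈
  [   1.6649     0.1602     0.4180]
  [   0.9962     1.6858     0.9195]
  [   0.5782     0.1393     1.2330]
Δx = (I − A)⁻¹ Δd with Δd having +75 in the Cement component and 0 elsewhere.
So Δx_M = L_MC · (+75), where L_MC = adj(I−A)_MC / det(I−A) = 0.3300 / 0.358875.
Δx_M = 0.3300 × (+75) / 0.358875 = 24.75 / 0.358875 ≈ 68.97.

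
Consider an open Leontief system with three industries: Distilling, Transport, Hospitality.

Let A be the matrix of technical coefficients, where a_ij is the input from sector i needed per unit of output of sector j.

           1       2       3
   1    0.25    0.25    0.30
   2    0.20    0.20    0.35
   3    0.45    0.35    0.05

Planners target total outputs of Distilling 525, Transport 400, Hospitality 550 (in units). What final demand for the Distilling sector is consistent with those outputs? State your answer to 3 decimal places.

d_1 = 128.750

I − A =
  [   0.75    -0.25    -0.30]
  [  -0.20     0.80    -0.35]
  [  -0.45    -0.35     0.95]
d = (I − A) x:
  d_1 = (+0.75)·525 + (-0.25)·400 + (-0.30)·550 = 128.750
  d_2 = (-0.20)·525 + (+0.80)·400 + (-0.35)·550 = 22.500
  d_3 = (-0.45)·525 + (-0.35)·400 + (+0.95)·550 = 146.250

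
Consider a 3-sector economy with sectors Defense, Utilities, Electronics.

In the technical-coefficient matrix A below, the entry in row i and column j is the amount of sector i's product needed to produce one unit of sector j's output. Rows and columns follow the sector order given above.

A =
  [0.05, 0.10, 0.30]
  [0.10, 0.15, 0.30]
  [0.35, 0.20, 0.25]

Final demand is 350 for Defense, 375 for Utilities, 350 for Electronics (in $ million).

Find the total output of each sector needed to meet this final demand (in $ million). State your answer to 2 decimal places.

x_1 = 809.65, x_2 = 921.19, x_3 = 1090.15

I − A =
  [   0.95    -0.10    -0.30]
  [  -0.10     0.85    -0.30]
  [  -0.35    -0.20     0.75]
Cofactors of I−A, C_ij = (−1)^(i+j)·(minor ij) (rows/columns in the sector order above):
  C_11 = (0.85)(0.75) − (-0.30)(-0.20) = 0.5775
  C_12 = −[(-0.10)(0.75) − (-0.30)(-0.35)] = 0.1800
  C_13 = (-0.10)(-0.20) − (0.85)(-0.35) = 0.3175
  C_21 = −[(-0.10)(0.75) − (-0.30)(-0.20)] = 0.1350
  C_22 = (0.95)(0.75) − (-0.30)(-0.35) = 0.6075
  C_23 = −[(0.95)(-0.20) − (-0.10)(-0.35)] = 0.2250
  C_31 = (-0.10)(-0.30) − (-0.30)(0.85) = 0.2850
  C_32 = −[(0.95)(-0.30) − (-0.30)(-0.10)] = 0.3150
  C_33 = (0.95)(0.85) − (-0.10)(-0.10) = 0.7975
det(I−A) = Σ_j (I−A)_1j·C_1j = (0.95)(0.5775) + (-0.10)(0.1800) + (-0.30)(0.3175) = 0.435375
adj(I−A) = Cᵀ =
  [ 0.5775   0.1350   0.2850]
  [ 0.1800   0.6075   0.3150]
  [ 0.3175   0.2250   0.7975]
(I − A)⁻¹ = adj(I−A) / det(I−A) ≈
  [   1.3264     0.3101     0.6546]
  [   0.4134     1.3953     0.7235]
  [   0.7293     0.5168     1.8318]
x = (I − A)⁻¹ d = adj(I−A)·d / det(I−A), with det(I−A) = 0.435375:
  x_1 = (0.5775·350 + 0.1350·375 + 0.2850·350) / 0.435375 = 352.50 / 0.435375 ≈ 809.65
  x_2 = (0.1800·350 + 0.6075·375 + 0.3150·350) / 0.435375 = 401.0625 / 0.435375 ≈ 921.19
  x_3 = (0.3175·350 + 0.2250·375 + 0.7975·350) / 0.435375 = 474.625 / 0.435375 ≈ 1090.15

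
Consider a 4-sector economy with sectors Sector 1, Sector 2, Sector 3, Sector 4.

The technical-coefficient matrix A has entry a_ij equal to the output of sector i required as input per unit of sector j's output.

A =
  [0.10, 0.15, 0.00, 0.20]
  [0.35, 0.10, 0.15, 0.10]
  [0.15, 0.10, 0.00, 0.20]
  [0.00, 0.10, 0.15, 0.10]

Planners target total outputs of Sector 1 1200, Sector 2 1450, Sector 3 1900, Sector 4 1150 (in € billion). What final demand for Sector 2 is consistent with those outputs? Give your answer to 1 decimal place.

d_2 = 485.0

I − A =
  [   0.90    -0.15     0.00    -0.20]
  [  -0.35     0.90    -0.15    -0.10]
  [  -0.15    -0.10     1.00    -0.20]
  [   0.00    -0.10    -0.15     0.90]
d = (I − A) x:
  d_1 = (+0.90)·1200 + (-0.15)·1450 + (+0.00)·1900 + (-0.20)·1150 = 632.5
  d_2 = (-0.35)·1200 + (+0.90)·1450 + (-0.15)·1900 + (-0.10)·1150 = 485.0
  d_3 = (-0.15)·1200 + (-0.10)·1450 + (+1.00)·1900 + (-0.20)·1150 = 1345.0
  d_4 = (+0.00)·1200 + (-0.10)·1450 + (-0.15)·1900 + (+0.90)·1150 = 605.0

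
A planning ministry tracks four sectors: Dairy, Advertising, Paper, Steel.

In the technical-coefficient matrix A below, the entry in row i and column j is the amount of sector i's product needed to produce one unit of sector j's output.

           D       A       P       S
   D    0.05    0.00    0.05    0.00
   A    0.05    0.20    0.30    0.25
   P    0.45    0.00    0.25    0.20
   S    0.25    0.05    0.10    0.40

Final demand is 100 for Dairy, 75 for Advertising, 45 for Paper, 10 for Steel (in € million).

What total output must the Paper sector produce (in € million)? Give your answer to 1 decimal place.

I − A =
  [   0.95     0.00    -0.05     0.00]
  [  -0.05     0.80    -0.30    -0.25]
  [  -0.45     0.00     0.75    -0.20]
  [  -0.25    -0.05    -0.10     0.60]
Compute the cofactors C_ij = (−1)^(i+j)·(3×3 minor ij) of I−A; the adjugate is their transpose:
adj(I−A) = Cᵀ =
  [ 0.331625   0.000500   0.023375   0.008000]
  [ 0.175625   0.392500   0.199375   0.230000]
  [ 0.250875   0.009500   0.444125   0.152000]
  [ 0.194625   0.034500   0.100375   0.552000]
det(I−A) = Σ_j (I−A)_1j·C_1j = (0.95)(0.331625) + (0.00)(0.175625) + (-0.05)(0.250875) + (0.00)(0.194625) = 0.3025
(I − A)⁻¹ = adj(I−A) / det(I−A) ≈
  [   1.0963     0.0017     0.0773     0.0264]
  [   0.5806     1.2975     0.6591     0.7603]
  [   0.8293     0.0314     1.4682     0.5025]
  [   0.6434     0.1140     0.3318     1.8248]
x = (I − A)⁻¹ d = adj(I−A)·d / det(I−A), with det(I−A) = 0.3025:
  x_D = (0.331625·100 + 0.000500·75 + 0.023375·45 + 0.008000·10) / 0.3025 = 34.331875 / 0.3025 ≈ 113.5
  x_A = (0.175625·100 + 0.392500·75 + 0.199375·45 + 0.230000·10) / 0.3025 = 58.271875 / 0.3025 ≈ 192.6
  x_P = (0.250875·100 + 0.009500·75 + 0.444125·45 + 0.152000·10) / 0.3025 = 47.305625 / 0.3025 ≈ 156.4
  x_S = (0.194625·100 + 0.034500·75 + 0.100375·45 + 0.552000·10) / 0.3025 = 32.086875 / 0.3025 ≈ 106.1

x_P = 156.4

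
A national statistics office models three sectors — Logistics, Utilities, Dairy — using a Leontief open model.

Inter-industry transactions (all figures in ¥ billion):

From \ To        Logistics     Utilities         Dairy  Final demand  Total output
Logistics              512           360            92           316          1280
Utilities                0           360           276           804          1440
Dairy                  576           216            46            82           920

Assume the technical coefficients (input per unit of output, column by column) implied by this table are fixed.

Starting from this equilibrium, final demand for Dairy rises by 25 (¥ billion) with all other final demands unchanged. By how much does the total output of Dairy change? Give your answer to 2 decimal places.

Δx_D = 33.78

Technical coefficients a_ij = z_ij / X_j:
  a_LL = 512/1280 = 0.40, a_UL = 0/1280 = 0.00, a_DL = 576/1280 = 0.45
  a_LU = 360/1440 = 0.25, a_UU = 360/1440 = 0.25, a_DU = 216/1440 = 0.15
  a_LD = 92/920 = 0.10, a_UD = 276/920 = 0.30, a_DD = 46/920 = 0.05
I − A =
  [   0.60    -0.25    -0.10]
  [   0.00     0.75    -0.30]
  [  -0.45    -0.15     0.95]
Cofactors of I−A, C_ij = (−1)^(i+j)·(minor ij) (rows/columns in the sector order above):
  C_11 = (0.75)(0.95) − (-0.30)(-0.15) = 0.6675
  C_12 = −[(0.00)(0.95) − (-0.30)(-0.45)] = 0.1350
  C_13 = (0.00)(-0.15) − (0.75)(-0.45) = 0.3375
  C_21 = −[(-0.25)(0.95) − (-0.10)(-0.15)] = 0.2525
  C_22 = (0.60)(0.95) − (-0.10)(-0.45) = 0.5250
  C_23 = −[(0.60)(-0.15) − (-0.25)(-0.45)] = 0.2025
  C_31 = (-0.25)(-0.30) − (-0.10)(0.75) = 0.1500
  C_32 = −[(0.60)(-0.30) − (-0.10)(0.00)] = 0.1800
  C_33 = (0.60)(0.75) − (-0.25)(0.00) = 0.4500
det(I−A) = Σ_j (I−A)_1j·C_1j = (0.60)(0.6675) + (-0.25)(0.1350) + (-0.10)(0.3375) = 0.3330
adj(I−A) = Cᵀ =
  [ 0.6675   0.2525   0.1500]
  [ 0.1350   0.5250   0.1800]
  [ 0.3375   0.2025   0.4500]
(I − A)⁻¹ = adj(I−A) / det(I−A) ≈
  [   2.0045     0.7583     0.4505]
  [   0.4054     1.5766     0.5405]
  [   1.0135     0.6081     1.3514]
Δx = (I − A)⁻¹ Δd with Δd having +25 in the Dairy component and 0 elsewhere.
So Δx_D = L_DD · (+25), where L_DD = adj(I−A)_DD / det(I−A) = 0.4500 / 0.3330.
Δx_D = 0.4500 × (+25) / 0.3330 = 11.25 / 0.3330 ≈ 33.78.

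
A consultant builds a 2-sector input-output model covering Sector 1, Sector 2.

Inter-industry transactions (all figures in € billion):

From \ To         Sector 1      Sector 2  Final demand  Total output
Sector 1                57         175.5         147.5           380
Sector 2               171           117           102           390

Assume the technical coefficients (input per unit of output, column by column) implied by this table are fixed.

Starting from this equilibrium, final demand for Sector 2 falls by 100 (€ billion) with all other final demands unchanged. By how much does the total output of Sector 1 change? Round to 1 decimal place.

Technical coefficients a_ij = z_ij / X_j:
  a_11 = 57/380 = 0.15, a_21 = 171/380 = 0.45
  a_12 = 175.5/390 = 0.45, a_22 = 117/390 = 0.30
I − A =
  [   0.85    -0.45]
  [  -0.45     0.70]
det(I−A) = (0.85)(0.70) − (-0.45)(-0.45) = 0.3925
adj(I−A) = [[0.70, 0.45], [0.45, 0.85]]
(I − A)⁻¹ = adj(I−A) / det(I−A) ≈
  [   1.7834     1.1465]
  [   1.1465     2.1656]
Δx = (I − A)⁻¹ Δd with Δd having -100 in the Sector 2 component and 0 elsewhere.
So Δx_1 = L_12 · (-100), where L_12 = adj(I−A)_12 / det(I−A) = 0.45 / 0.3925.
Δx_1 = 0.45 × (-100) / 0.3925 = -45.00 / 0.3925 ≈ -114.6.

Δx_1 = -114.6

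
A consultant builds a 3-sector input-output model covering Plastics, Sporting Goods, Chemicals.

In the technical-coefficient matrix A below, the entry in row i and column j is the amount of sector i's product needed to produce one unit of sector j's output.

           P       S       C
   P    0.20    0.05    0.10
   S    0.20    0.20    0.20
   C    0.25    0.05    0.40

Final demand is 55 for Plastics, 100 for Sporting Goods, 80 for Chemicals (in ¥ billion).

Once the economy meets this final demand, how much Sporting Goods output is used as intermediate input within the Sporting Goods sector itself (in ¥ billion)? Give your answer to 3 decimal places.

z_SS = 39.971

I − A =
  [   0.80    -0.05    -0.10]
  [  -0.20     0.80    -0.20]
  [  -0.25    -0.05     0.60]
Cofactors of I−A, C_ij = (−1)^(i+j)·(minor ij) (rows/columns in the sector order above):
  C_11 = (0.80)(0.60) − (-0.20)(-0.05) = 0.4700
  C_12 = −[(-0.20)(0.60) − (-0.20)(-0.25)] = 0.1700
  C_13 = (-0.20)(-0.05) − (0.80)(-0.25) = 0.2100
  C_21 = −[(-0.05)(0.60) − (-0.10)(-0.05)] = 0.0350
  C_22 = (0.80)(0.60) − (-0.10)(-0.25) = 0.4550
  C_23 = −[(0.80)(-0.05) − (-0.05)(-0.25)] = 0.0525
  C_31 = (-0.05)(-0.20) − (-0.10)(0.80) = 0.0900
  C_32 = −[(0.80)(-0.20) − (-0.10)(-0.20)] = 0.1800
  C_33 = (0.80)(0.80) − (-0.05)(-0.20) = 0.6300
det(I−A) = Σ_j (I−A)_1j·C_1j = (0.80)(0.4700) + (-0.05)(0.1700) + (-0.10)(0.2100) = 0.3465
adj(I−A) = Cᵀ =
  [ 0.4700   0.0350   0.0900]
  [ 0.1700   0.4550   0.1800]
  [ 0.2100   0.0525   0.6300]
(I − A)⁻¹ = adj(I−A) / det(I−A) ≈
  [   1.3564     0.1010     0.2597]
  [   0.4906     1.3131     0.5195]
  [   0.6061     0.1515     1.8182]
First solve x = (I − A)⁻¹ d = adj(I−A)·d / det(I−A); in particular x_S = (0.1700·55 + 0.4550·100 + 0.1800·80) / 0.3465 = 69.25 / 0.3465 ≈ 199.85570.
Intermediate flow from S to S: z_SS = a_SS · x_S = 0.20 × 69.25 / 0.3465 = 13.85 / 0.3465 ≈ 39.971.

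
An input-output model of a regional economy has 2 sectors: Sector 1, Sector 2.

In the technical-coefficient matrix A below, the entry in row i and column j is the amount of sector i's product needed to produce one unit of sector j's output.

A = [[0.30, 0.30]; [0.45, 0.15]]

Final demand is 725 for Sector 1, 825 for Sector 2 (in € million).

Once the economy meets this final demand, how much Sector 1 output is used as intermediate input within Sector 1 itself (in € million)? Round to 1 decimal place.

z_11 = 563.3

I − A =
  [   0.70    -0.30]
  [  -0.45     0.85]
det(I−A) = (0.70)(0.85) − (-0.30)(-0.45) = 0.4600
adj(I−A) = [[0.85, 0.30], [0.45, 0.70]]
(I − A)⁻¹ = adj(I−A) / det(I−A) ≈
  [   1.8478     0.6522]
  [   0.9783     1.5217]
First solve x = (I − A)⁻¹ d = adj(I−A)·d / det(I−A); in particular x_1 = (0.85·725 + 0.30·825) / 0.4600 = 863.75 / 0.4600 ≈ 1877.717.
Intermediate flow from 1 to 1: z_11 = a_11 · x_1 = 0.30 × 863.75 / 0.4600 = 259.125 / 0.4600 ≈ 563.3.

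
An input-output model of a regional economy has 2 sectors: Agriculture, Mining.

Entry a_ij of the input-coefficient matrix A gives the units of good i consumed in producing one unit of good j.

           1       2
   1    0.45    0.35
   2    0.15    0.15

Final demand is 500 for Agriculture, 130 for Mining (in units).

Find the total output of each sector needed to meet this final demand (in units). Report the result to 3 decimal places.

I − A =
  [   0.55    -0.35]
  [  -0.15     0.85]
det(I−A) = (0.55)(0.85) − (-0.35)(-0.15) = 0.4150
adj(I−A) = [[0.85, 0.35], [0.15, 0.55]]
(I − A)⁻¹ = adj(I−A) / det(I−A) ≈
  [   2.0482     0.8434]
  [   0.3614     1.3253]
x = (I − A)⁻¹ d = adj(I−A)·d / det(I−A), with det(I−A) = 0.4150:
  x_1 = (0.85·500 + 0.35·130) / 0.4150 = 470.50 / 0.4150 ≈ 1133.735
  x_2 = (0.15·500 + 0.55·130) / 0.4150 = 146.50 / 0.4150 ≈ 353.012

x_1 = 1133.735, x_2 = 353.012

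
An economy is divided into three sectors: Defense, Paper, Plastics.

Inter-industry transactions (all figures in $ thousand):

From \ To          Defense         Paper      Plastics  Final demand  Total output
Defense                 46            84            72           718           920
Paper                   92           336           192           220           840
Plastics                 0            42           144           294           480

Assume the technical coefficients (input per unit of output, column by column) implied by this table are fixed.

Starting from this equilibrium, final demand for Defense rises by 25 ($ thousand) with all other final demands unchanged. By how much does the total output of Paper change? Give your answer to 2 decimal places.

Δx_2 = 4.70

Technical coefficients a_ij = z_ij / X_j:
  a_11 = 46/920 = 0.05, a_21 = 92/920 = 0.10, a_31 = 0/920 = 0.00
  a_12 = 84/840 = 0.10, a_22 = 336/840 = 0.40, a_32 = 42/840 = 0.05
  a_13 = 72/480 = 0.15, a_23 = 192/480 = 0.40, a_33 = 144/480 = 0.30
I − A =
  [   0.95    -0.10    -0.15]
  [  -0.10     0.60    -0.40]
  [   0.00    -0.05     0.70]
Cofactors of I−A, C_ij = (−1)^(i+j)·(minor ij) (rows/columns in the sector order above):
  C_11 = (0.60)(0.70) − (-0.40)(-0.05) = 0.4000
  C_12 = −[(-0.10)(0.70) − (-0.40)(0.00)] = 0.0700
  C_13 = (-0.10)(-0.05) − (0.60)(0.00) = 0.0050
  C_21 = −[(-0.10)(0.70) − (-0.15)(-0.05)] = 0.0775
  C_22 = (0.95)(0.70) − (-0.15)(0.00) = 0.6650
  C_23 = −[(0.95)(-0.05) − (-0.10)(0.00)] = 0.0475
  C_31 = (-0.10)(-0.40) − (-0.15)(0.60) = 0.1300
  C_32 = −[(0.95)(-0.40) − (-0.15)(-0.10)] = 0.3950
  C_33 = (0.95)(0.60) − (-0.10)(-0.10) = 0.5600
det(I−A) = Σ_j (I−A)_1j·C_1j = (0.95)(0.4000) + (-0.10)(0.0700) + (-0.15)(0.0050) = 0.37225
adj(I−A) = Cᵀ =
  [ 0.4000   0.0775   0.1300]
  [ 0.0700   0.6650   0.3950]
  [ 0.0050   0.0475   0.5600]
(I − A)⁻¹ = adj(I−A) / det(I−A) ≈
  [   1.0745     0.2082     0.3492]
  [   0.1880     1.7864     1.0611]
  [   0.0134     0.1276     1.5044]
Δx = (I − A)⁻¹ Δd with Δd having +25 in the Defense component and 0 elsewhere.
So Δx_2 = L_21 · (+25), where L_21 = adj(I−A)_21 / det(I−A) = 0.0700 / 0.37225.
Δx_2 = 0.0700 × (+25) / 0.37225 = 1.75 / 0.37225 ≈ 4.70.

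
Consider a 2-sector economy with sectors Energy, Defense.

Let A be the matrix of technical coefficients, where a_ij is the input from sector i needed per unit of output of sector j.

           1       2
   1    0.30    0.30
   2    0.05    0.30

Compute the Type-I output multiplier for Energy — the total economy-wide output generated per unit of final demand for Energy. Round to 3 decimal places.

m_1 = 1.579

I − A =
  [   0.70    -0.30]
  [  -0.05     0.70]
det(I−A) = (0.70)(0.70) − (-0.30)(-0.05) = 0.4750
adj(I−A) = [[0.70, 0.30], [0.05, 0.70]]
(I − A)⁻¹ = adj(I−A) / det(I−A) ≈
  [   1.4737     0.6316]
  [   0.1053     1.4737]
The output multiplier for sector j is the column-j sum of the Leontief inverse (I − A)⁻¹ = adj(I−A) / det(I−A).
Column 1 of adj(I−A): (0.70, 0.05); det(I−A) = 0.4750.
m_1 = (0.70 + 0.05) / 0.4750 = 0.75 / 0.4750 ≈ 1.579.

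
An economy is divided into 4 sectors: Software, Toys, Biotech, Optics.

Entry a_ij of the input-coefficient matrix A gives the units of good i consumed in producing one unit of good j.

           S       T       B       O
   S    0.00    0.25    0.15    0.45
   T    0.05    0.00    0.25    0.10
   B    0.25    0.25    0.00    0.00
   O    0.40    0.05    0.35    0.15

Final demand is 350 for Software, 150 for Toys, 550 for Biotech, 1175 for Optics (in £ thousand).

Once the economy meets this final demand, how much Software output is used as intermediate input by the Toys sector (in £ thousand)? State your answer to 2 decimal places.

z_ST = 217.88

I − A =
  [   1.00    -0.25    -0.15    -0.45]
  [  -0.05     1.00    -0.25    -0.10]
  [  -0.25    -0.25     1.00     0.00]
  [  -0.40    -0.05    -0.35     0.85]
Compute the cofactors C_ij = (−1)^(i+j)·(3×3 minor ij) of I−A; the adjugate is their transpose:
adj(I−A) = Cᵀ =
  [ 0.783125   0.306250   0.351750   0.450625]
  [ 0.144375   0.598750   0.222750   0.146875]
  [ 0.231875   0.226250   0.643250   0.149375]
  [ 0.472500   0.272500   0.443500   0.870000]
det(I−A) = Σ_j (I−A)_1j·C_1j = (1.00)(0.783125) + (-0.25)(0.144375) + (-0.15)(0.231875) + (-0.45)(0.472500) = 0.499625
(I − A)⁻¹ = adj(I−A) / det(I−A) ≈
  [   1.5674     0.6130     0.7040     0.9019]
  [   0.2890     1.1984     0.4458     0.2940]
  [   0.4641     0.4528     1.2875     0.2990]
  [   0.9457     0.5454     0.8877     1.7413]
First solve x = (I − A)⁻¹ d = adj(I−A)·d / det(I−A); in particular x_T = (0.144375·350 + 0.598750·150 + 0.222750·550 + 0.146875·1175) / 0.499625 = 435.434375 / 0.499625 ≈ 871.5224.
Intermediate flow from S to T: z_ST = a_ST · x_T = 0.25 × 435.434375 / 0.499625 = 108.85859375 / 0.499625 ≈ 217.88.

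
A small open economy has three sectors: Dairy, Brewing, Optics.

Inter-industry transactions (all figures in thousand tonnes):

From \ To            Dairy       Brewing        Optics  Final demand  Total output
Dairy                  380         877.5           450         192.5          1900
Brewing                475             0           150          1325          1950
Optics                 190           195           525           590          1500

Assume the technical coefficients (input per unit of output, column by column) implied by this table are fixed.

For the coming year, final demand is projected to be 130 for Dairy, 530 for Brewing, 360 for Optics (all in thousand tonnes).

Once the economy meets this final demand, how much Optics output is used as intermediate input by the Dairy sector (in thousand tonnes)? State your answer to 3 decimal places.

z_31 = 95.326

Technical coefficients a_ij = z_ij / X_j:
  a_11 = 380/1900 = 0.20, a_21 = 475/1900 = 0.25, a_31 = 190/1900 = 0.10
  a_12 = 877.5/1950 = 0.45, a_22 = 0/1950 = 0.00, a_32 = 195/1950 = 0.10
  a_13 = 450/1500 = 0.30, a_23 = 150/1500 = 0.10, a_33 = 525/1500 = 0.35
I − A =
  [   0.80    -0.45    -0.30]
  [  -0.25     1.00    -0.10]
  [  -0.10    -0.10     0.65]
Cofactors of I−A, C_ij = (−1)^(i+j)·(minor ij) (rows/columns in the sector order above):
  C_11 = (1.00)(0.65) − (-0.10)(-0.10) = 0.6400
  C_12 = −[(-0.25)(0.65) − (-0.10)(-0.10)] = 0.1725
  C_13 = (-0.25)(-0.10) − (1.00)(-0.10) = 0.1250
  C_21 = −[(-0.45)(0.65) − (-0.30)(-0.10)] = 0.3225
  C_22 = (0.80)(0.65) − (-0.30)(-0.10) = 0.4900
  C_23 = −[(0.80)(-0.10) − (-0.45)(-0.10)] = 0.1250
  C_31 = (-0.45)(-0.10) − (-0.30)(1.00) = 0.3450
  C_32 = −[(0.80)(-0.10) − (-0.30)(-0.25)] = 0.1550
  C_33 = (0.80)(1.00) − (-0.45)(-0.25) = 0.6875
det(I−A) = Σ_j (I−A)_1j·C_1j = (0.80)(0.6400) + (-0.45)(0.1725) + (-0.30)(0.1250) = 0.396875
adj(I−A) = Cᵀ =
  [ 0.6400   0.3225   0.3450]
  [ 0.1725   0.4900   0.1550]
  [ 0.1250   0.1250   0.6875]
(I − A)⁻¹ = adj(I−A) / det(I−A) ≈
  [   1.6126     0.8126     0.8693]
  [   0.4346     1.2346     0.3906]
  [   0.3150     0.3150     1.7323]
First solve x = (I − A)⁻¹ d = adj(I−A)·d / det(I−A); in particular x_1 = (0.6400·130 + 0.3225·530 + 0.3450·360) / 0.396875 = 378.325 / 0.396875 ≈ 953.25984.
Intermediate flow from 3 to 1: z_31 = a_31 · x_1 = 0.10 × 378.325 / 0.396875 = 37.8325 / 0.396875 ≈ 95.326.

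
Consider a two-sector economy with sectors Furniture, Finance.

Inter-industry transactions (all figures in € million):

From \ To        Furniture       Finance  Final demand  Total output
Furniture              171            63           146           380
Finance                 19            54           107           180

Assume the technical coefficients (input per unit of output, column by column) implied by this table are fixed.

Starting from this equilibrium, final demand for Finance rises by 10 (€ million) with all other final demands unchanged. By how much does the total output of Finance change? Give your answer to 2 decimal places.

Technical coefficients a_ij = z_ij / X_j:
  a_11 = 171/380 = 0.45, a_21 = 19/380 = 0.05
  a_12 = 63/180 = 0.35, a_22 = 54/180 = 0.30
I − A =
  [   0.55    -0.35]
  [  -0.05     0.70]
det(I−A) = (0.55)(0.70) − (-0.35)(-0.05) = 0.3675
adj(I−A) = [[0.70, 0.35], [0.05, 0.55]]
(I − A)⁻¹ = adj(I−A) / det(I−A) ≈
  [   1.9048     0.9524]
  [   0.1361     1.4966]
Δx = (I − A)⁻¹ Δd with Δd having +10 in the Finance component and 0 elsewhere.
So Δx_2 = L_22 · (+10), where L_22 = adj(I−A)_22 / det(I−A) = 0.55 / 0.3675.
Δx_2 = 0.55 × (+10) / 0.3675 = 5.50 / 0.3675 ≈ 14.97.

Δx_2 = 14.97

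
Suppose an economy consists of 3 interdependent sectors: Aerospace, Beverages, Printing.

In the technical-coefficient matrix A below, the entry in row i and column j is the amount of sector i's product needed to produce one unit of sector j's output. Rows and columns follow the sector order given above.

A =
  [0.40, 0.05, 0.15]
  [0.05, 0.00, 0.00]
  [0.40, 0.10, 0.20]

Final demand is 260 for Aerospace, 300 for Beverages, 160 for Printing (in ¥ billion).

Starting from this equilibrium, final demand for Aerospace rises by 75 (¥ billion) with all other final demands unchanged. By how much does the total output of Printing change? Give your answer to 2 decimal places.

Δx_P = 72.80

I − A =
  [   0.60    -0.05    -0.15]
  [  -0.05     1.00     0.00]
  [  -0.40    -0.10     0.80]
Cofactors of I−A, C_ij = (−1)^(i+j)·(minor ij) (rows/columns in the sector order above):
  C_11 = (1.00)(0.80) − (0.00)(-0.10) = 0.8000
  C_12 = −[(-0.05)(0.80) − (0.00)(-0.40)] = 0.0400
  C_13 = (-0.05)(-0.10) − (1.00)(-0.40) = 0.4050
  C_21 = −[(-0.05)(0.80) − (-0.15)(-0.10)] = 0.0550
  C_22 = (0.60)(0.80) − (-0.15)(-0.40) = 0.4200
  C_23 = −[(0.60)(-0.10) − (-0.05)(-0.40)] = 0.0800
  C_31 = (-0.05)(0.00) − (-0.15)(1.00) = 0.1500
  C_32 = −[(0.60)(0.00) − (-0.15)(-0.05)] = 0.0075
  C_33 = (0.60)(1.00) − (-0.05)(-0.05) = 0.5975
det(I−A) = Σ_j (I−A)_1j·C_1j = (0.60)(0.8000) + (-0.05)(0.0400) + (-0.15)(0.4050) = 0.41725
adj(I−A) = Cᵀ =
  [ 0.8000   0.0550   0.1500]
  [ 0.0400   0.4200   0.0075]
  [ 0.4050   0.0800   0.5975]
(I − A)⁻¹ = adj(I−A) / det(I−A) ≈
  [   1.9173     0.1318     0.3595]
  [   0.0959     1.0066     0.0180]
  [   0.9706     0.1917     1.4320]
Δx = (I − A)⁻¹ Δd with Δd having +75 in the Aerospace component and 0 elsewhere.
So Δx_P = L_PA · (+75), where L_PA = adj(I−A)_PA / det(I−A) = 0.4050 / 0.41725.
Δx_P = 0.4050 × (+75) / 0.41725 = 30.375 / 0.41725 ≈ 72.80.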